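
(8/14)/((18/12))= 8/21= 0.38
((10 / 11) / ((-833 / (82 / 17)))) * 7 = -820 / 22253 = -0.04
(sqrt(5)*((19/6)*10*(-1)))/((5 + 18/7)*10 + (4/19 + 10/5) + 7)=-2527*sqrt(5)/6777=-0.83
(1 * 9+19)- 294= -266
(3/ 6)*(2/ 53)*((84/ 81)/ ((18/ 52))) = 728/ 12879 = 0.06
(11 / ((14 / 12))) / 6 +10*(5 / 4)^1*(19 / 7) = 71 / 2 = 35.50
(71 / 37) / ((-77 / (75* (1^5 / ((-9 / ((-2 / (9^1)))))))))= -3550 / 76923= -0.05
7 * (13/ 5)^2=1183/ 25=47.32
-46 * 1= -46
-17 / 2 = -8.50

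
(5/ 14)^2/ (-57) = -25/ 11172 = -0.00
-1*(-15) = 15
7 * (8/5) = 56/5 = 11.20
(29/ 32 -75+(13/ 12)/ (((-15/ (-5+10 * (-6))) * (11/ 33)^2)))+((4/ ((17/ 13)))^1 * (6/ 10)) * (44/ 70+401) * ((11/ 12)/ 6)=23067841/ 285600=80.77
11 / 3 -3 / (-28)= 317 / 84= 3.77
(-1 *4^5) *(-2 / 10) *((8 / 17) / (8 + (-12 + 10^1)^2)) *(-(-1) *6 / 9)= 4096 / 765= 5.35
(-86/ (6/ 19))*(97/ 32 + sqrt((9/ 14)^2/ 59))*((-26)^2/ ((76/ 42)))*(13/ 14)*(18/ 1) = -82473183/ 16 - 7652151*sqrt(59)/ 413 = -5296891.82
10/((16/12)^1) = 15/2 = 7.50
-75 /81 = -25 /27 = -0.93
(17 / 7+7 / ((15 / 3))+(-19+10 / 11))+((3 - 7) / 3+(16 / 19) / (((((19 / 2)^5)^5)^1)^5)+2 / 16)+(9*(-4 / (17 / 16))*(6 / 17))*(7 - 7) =-18972949102054908618998844657155673871919298257641746943979258853976752066963660835199038636578704592731915856912610022882860429598371233797362261881015458142605554589 / 1226381784433520735643826292118996471304691294801710692361390088848087003747799747582977964182940982006470157313954743380070434032225270960406464410414551807322724440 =-15.47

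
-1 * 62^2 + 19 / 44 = -169117 / 44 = -3843.57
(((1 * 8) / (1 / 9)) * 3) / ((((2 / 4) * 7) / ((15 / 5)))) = 1296 / 7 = 185.14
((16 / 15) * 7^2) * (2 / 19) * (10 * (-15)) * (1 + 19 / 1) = -313600 / 19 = -16505.26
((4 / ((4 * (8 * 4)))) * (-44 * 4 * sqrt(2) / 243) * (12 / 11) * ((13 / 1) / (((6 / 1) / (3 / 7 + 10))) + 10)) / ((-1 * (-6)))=-1369 * sqrt(2) / 10206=-0.19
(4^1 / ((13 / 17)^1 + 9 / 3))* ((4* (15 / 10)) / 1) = 51 / 8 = 6.38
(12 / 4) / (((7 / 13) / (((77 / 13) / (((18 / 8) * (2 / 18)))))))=132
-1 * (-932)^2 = -868624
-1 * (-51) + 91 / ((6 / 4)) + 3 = 344 / 3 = 114.67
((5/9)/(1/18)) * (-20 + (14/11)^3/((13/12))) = -3131320/17303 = -180.97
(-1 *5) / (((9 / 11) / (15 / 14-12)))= 935 / 14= 66.79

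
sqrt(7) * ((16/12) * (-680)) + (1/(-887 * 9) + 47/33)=125056/87813 - 2720 * sqrt(7)/3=-2397.39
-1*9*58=-522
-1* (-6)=6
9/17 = 0.53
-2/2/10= -1/10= -0.10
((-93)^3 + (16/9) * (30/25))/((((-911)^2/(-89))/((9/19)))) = 169549539/4149605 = 40.86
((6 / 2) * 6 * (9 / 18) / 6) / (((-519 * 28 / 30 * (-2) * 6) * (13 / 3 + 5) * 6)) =5 / 1085056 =0.00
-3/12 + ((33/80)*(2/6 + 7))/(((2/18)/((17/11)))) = 1673/40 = 41.82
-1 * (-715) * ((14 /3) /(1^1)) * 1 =10010 /3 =3336.67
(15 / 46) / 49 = 15 / 2254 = 0.01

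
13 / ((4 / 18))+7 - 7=117 / 2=58.50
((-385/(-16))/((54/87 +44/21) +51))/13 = 234465/6804304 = 0.03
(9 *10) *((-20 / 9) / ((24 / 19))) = -475 / 3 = -158.33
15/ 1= 15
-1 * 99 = -99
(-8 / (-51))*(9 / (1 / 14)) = 336 / 17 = 19.76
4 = 4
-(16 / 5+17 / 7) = -197 / 35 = -5.63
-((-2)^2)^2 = -16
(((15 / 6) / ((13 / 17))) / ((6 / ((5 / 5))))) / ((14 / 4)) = 0.16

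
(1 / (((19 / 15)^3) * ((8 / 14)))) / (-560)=-675 / 438976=-0.00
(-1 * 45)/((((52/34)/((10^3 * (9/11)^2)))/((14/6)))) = -45958.36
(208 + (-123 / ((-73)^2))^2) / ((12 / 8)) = 11813698514 / 85194723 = 138.67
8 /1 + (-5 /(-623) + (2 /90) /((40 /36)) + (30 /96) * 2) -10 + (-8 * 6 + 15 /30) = -6086333 /124600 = -48.85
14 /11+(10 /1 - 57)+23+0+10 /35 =-1728 /77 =-22.44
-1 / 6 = -0.17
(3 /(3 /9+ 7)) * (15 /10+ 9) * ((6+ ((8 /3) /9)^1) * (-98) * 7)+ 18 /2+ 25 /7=-1427627 /77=-18540.61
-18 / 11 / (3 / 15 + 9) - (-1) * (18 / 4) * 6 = 6786 / 253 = 26.82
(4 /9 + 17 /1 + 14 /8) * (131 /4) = 90521 /144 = 628.62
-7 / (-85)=7 / 85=0.08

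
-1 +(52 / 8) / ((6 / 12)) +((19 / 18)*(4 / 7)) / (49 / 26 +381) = 7526968 / 627165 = 12.00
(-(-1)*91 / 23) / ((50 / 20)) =182 / 115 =1.58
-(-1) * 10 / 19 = 10 / 19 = 0.53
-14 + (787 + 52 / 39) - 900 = -377 / 3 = -125.67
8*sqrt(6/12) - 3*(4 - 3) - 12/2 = -9 + 4*sqrt(2) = -3.34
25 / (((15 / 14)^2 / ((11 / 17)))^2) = 4648336 / 585225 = 7.94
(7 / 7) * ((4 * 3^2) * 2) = 72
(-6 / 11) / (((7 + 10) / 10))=-60 / 187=-0.32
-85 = -85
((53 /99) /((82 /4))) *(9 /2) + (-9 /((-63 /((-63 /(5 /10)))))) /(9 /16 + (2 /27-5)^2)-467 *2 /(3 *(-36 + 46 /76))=172608700787 /21079297569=8.19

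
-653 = -653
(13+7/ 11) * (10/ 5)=300/ 11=27.27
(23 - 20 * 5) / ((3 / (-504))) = 12936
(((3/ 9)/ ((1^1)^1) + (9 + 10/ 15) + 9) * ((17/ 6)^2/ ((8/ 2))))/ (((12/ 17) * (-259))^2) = 1586899/ 1390991616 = 0.00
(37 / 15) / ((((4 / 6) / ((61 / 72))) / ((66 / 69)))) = 24827 / 8280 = 3.00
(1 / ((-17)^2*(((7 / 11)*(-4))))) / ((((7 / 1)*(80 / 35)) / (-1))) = 11 / 129472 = 0.00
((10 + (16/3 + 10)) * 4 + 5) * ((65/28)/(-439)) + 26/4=218959/36876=5.94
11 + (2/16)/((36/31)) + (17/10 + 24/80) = 3775/288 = 13.11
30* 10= 300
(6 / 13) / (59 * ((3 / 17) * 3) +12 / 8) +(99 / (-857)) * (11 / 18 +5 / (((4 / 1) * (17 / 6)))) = -7550841 / 70266287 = -0.11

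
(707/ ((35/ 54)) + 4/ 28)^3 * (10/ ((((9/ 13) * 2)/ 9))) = 723691538368331/ 8575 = 84395514678.52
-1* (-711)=711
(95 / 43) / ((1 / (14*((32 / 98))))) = 3040 / 301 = 10.10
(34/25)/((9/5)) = 34/45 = 0.76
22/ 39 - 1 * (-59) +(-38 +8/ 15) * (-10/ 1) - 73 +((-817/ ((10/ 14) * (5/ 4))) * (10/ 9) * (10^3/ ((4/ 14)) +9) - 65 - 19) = -2086906804/ 585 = -3567362.06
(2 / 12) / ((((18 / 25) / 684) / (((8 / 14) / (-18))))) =-5.03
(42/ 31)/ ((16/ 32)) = 84/ 31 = 2.71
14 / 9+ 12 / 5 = 178 / 45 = 3.96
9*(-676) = -6084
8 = 8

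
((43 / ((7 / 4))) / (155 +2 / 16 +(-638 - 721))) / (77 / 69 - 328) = 94944 / 1520590435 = 0.00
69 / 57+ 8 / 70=881 / 665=1.32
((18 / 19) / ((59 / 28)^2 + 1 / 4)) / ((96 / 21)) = 3087 / 69863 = 0.04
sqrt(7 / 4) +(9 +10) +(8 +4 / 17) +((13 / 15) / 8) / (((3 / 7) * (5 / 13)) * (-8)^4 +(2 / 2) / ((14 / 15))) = sqrt(7) / 2 +3419043611 / 125536500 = 28.56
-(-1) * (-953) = -953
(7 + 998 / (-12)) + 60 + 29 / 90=-713 / 45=-15.84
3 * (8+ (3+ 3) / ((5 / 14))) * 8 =2976 / 5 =595.20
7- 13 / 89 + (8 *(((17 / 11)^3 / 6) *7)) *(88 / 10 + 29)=775380898 / 592295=1309.11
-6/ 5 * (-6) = 36/ 5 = 7.20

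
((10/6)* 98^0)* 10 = 50/3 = 16.67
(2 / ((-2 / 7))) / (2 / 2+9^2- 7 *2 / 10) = -35 / 403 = -0.09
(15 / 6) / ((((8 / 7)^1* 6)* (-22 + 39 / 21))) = -245 / 13536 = -0.02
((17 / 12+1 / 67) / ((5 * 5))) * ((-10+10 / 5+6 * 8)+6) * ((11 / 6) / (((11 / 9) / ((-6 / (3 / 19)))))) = -150.15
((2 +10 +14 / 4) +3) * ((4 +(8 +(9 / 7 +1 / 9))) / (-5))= -15614 / 315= -49.57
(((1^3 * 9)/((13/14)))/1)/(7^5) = 18/31213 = 0.00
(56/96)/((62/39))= 91/248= 0.37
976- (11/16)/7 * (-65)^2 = 62837/112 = 561.04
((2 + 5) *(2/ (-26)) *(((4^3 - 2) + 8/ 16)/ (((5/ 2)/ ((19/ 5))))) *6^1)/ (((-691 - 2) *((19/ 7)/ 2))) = 140/ 429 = 0.33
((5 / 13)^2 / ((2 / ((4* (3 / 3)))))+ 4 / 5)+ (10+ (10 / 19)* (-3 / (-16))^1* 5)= 1488527 / 128440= 11.59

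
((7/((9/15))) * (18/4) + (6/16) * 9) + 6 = 495/8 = 61.88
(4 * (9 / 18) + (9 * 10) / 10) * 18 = 198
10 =10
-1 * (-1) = 1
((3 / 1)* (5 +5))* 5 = 150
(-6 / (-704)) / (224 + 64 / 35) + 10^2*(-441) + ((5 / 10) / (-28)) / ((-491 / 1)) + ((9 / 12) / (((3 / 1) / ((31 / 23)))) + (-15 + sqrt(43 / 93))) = -9702416834803773 / 219936324608 + sqrt(3999) / 93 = -44113.98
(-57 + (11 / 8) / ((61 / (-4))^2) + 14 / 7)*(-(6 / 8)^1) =613899 / 14884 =41.25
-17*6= -102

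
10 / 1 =10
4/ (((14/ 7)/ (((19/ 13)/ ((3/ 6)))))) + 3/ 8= 647/ 104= 6.22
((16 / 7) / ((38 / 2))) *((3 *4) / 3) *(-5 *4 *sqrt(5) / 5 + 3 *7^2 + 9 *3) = 11136 / 133- 256 *sqrt(5) / 133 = 79.43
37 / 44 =0.84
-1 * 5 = -5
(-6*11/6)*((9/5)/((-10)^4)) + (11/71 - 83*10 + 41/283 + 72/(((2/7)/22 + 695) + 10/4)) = -89527406026548319/107916489050000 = -829.60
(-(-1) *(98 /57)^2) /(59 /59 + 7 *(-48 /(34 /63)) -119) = -81634 /20452455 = -0.00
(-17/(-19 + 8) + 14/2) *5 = 470/11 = 42.73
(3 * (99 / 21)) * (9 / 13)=891 / 91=9.79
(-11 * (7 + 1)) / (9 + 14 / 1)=-88 / 23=-3.83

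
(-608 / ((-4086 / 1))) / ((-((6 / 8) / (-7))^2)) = -12.96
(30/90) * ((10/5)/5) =2/15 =0.13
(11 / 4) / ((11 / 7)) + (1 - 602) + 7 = -2369 / 4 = -592.25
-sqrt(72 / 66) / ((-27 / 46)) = 92*sqrt(33) / 297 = 1.78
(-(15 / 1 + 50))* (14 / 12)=-455 / 6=-75.83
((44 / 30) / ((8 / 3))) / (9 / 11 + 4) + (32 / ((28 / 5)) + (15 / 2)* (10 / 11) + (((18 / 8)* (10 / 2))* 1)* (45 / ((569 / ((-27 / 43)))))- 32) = -9941069829 / 499249135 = -19.91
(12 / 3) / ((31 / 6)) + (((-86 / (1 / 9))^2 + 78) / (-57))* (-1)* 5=30956746 / 589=52558.14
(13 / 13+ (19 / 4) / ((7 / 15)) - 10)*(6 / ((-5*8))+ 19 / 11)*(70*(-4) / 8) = -1041 / 16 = -65.06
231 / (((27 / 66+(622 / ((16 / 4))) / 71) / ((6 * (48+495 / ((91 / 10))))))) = 720458442 / 13195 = 54600.87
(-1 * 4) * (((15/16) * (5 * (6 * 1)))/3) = -75/2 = -37.50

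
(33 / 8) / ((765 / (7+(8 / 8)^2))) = 11 / 255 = 0.04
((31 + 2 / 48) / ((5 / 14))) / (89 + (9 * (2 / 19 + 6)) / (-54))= 19817 / 20060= 0.99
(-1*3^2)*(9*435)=-35235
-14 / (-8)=7 / 4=1.75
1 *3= 3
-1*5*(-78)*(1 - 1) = 0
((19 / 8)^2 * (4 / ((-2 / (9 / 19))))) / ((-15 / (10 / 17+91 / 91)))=1539 / 2720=0.57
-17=-17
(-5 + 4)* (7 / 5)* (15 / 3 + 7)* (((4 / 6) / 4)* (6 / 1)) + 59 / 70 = -1117 / 70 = -15.96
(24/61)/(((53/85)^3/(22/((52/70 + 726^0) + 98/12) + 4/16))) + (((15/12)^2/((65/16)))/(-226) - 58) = -2997901537874613/55524072865066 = -53.99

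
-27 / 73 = -0.37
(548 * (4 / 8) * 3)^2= 675684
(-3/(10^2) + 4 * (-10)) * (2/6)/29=-4003/8700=-0.46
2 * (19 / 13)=38 / 13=2.92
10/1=10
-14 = -14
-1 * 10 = -10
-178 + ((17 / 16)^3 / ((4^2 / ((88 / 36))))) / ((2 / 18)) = -176.35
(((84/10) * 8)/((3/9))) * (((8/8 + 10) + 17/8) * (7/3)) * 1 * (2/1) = 12348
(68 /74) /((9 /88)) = 2992 /333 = 8.98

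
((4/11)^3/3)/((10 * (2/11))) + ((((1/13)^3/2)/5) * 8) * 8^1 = 46768/3987555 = 0.01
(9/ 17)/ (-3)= -3/ 17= -0.18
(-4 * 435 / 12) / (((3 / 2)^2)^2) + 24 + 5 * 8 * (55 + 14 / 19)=3424016 / 1539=2224.83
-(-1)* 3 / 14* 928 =1392 / 7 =198.86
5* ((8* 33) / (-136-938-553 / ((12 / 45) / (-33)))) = 1760 / 89813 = 0.02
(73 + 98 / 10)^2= 171396 / 25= 6855.84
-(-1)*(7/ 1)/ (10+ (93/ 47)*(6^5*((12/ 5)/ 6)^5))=1028125/ 24610126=0.04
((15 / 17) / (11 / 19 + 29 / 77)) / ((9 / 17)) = 7315 / 4194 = 1.74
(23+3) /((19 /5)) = 130 /19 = 6.84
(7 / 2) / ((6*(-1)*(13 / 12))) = -7 / 13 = -0.54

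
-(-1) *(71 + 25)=96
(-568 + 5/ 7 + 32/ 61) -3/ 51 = -4114546/ 7259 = -566.82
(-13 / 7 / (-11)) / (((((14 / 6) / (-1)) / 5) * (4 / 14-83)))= 65 / 14861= 0.00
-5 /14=-0.36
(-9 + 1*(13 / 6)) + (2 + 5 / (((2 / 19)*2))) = 18.92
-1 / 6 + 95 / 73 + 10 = 4877 / 438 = 11.13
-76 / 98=-0.78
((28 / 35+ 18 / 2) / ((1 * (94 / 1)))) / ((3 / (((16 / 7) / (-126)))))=-0.00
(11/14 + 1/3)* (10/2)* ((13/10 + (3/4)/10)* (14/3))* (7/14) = 2585/144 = 17.95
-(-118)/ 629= 118/ 629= 0.19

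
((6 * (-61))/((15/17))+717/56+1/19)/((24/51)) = -36351797/42560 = -854.13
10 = 10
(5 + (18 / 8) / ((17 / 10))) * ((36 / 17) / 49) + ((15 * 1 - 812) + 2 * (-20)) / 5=-11833407 / 70805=-167.13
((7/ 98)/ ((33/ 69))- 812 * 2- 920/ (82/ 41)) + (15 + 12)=-316755/ 154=-2056.85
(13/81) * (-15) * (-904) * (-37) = -2174120/27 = -80522.96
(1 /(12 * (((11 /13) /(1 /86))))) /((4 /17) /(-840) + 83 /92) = 13685 /10777778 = 0.00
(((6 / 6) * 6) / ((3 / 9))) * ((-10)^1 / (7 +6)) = -180 / 13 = -13.85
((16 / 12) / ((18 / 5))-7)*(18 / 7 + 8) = -13246 / 189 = -70.08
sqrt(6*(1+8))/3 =sqrt(6) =2.45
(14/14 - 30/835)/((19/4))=644/3173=0.20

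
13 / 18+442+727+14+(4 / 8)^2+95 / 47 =1185.99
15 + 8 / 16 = 31 / 2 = 15.50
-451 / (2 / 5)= -2255 / 2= -1127.50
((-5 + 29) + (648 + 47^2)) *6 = 17286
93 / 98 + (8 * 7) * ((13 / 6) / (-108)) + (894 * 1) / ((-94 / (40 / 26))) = -71811955 / 4850118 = -14.81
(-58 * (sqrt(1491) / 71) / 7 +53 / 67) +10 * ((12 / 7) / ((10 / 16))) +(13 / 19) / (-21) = 23.68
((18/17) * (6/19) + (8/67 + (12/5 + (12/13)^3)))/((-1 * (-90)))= 432697132/10697687325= 0.04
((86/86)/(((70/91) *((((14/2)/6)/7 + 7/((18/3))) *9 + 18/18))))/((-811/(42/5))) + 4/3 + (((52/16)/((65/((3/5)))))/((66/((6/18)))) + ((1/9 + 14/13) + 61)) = 13259989813/208751400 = 63.52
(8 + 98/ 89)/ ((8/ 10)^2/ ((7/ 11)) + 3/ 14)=40500/ 5429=7.46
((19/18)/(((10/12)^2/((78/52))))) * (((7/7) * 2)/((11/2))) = 228/275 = 0.83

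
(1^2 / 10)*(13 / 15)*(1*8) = 52 / 75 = 0.69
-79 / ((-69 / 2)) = 158 / 69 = 2.29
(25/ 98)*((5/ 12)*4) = 0.43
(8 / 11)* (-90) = -720 / 11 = -65.45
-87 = -87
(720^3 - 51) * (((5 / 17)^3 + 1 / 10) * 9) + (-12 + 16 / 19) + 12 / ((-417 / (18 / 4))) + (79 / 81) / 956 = 2116963705066165363189 / 5023750712940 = 421391073.33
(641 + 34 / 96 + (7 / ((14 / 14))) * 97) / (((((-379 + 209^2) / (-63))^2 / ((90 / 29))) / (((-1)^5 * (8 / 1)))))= -8555895 / 123303476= -0.07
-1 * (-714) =714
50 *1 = 50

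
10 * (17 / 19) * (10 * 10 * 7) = 119000 / 19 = 6263.16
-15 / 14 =-1.07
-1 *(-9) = 9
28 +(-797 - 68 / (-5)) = -3777 / 5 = -755.40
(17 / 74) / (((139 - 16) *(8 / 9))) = 51 / 24272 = 0.00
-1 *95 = -95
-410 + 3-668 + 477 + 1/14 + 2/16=-33477/56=-597.80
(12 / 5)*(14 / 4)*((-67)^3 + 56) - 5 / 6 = -75778189 / 30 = -2525939.63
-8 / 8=-1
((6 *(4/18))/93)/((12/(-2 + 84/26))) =16/10881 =0.00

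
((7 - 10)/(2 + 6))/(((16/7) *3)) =-7/128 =-0.05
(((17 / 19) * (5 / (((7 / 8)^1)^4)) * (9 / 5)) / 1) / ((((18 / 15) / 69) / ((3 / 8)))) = 13512960 / 45619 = 296.21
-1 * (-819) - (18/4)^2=3195/4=798.75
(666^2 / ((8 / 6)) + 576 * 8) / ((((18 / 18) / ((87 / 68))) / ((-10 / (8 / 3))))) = -440143875 / 272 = -1618176.01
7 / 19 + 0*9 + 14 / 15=371 / 285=1.30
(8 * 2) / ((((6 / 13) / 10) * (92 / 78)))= 6760 / 23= 293.91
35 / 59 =0.59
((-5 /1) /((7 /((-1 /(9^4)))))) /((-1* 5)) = -1 /45927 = -0.00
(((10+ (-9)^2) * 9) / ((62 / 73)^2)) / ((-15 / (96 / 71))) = -34915608 / 341155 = -102.35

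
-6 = -6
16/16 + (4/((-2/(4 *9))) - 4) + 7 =-68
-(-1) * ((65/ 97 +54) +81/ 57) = 103376/ 1843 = 56.09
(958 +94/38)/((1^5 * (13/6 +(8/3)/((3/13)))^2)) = 5912676/1159171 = 5.10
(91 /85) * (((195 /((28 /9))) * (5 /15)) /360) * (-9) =-1521 /2720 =-0.56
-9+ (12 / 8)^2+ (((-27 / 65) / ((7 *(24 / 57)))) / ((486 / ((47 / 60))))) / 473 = -12551339693 / 1859457600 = -6.75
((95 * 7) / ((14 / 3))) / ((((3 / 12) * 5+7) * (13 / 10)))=13.29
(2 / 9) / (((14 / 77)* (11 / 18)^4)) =11664 / 1331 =8.76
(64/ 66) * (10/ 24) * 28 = 1120/ 99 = 11.31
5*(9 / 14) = 3.21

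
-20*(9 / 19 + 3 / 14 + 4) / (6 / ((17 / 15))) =-21199 / 1197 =-17.71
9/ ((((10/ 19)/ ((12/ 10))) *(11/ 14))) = 7182/ 275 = 26.12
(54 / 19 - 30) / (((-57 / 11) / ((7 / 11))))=1204 / 361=3.34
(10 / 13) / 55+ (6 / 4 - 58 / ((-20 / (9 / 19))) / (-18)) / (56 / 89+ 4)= 7198427 / 22388080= 0.32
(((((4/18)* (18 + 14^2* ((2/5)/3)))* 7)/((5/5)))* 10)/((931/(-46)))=-121808/3591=-33.92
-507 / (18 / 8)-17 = -727 / 3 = -242.33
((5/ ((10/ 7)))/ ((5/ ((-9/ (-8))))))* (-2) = -63/ 40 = -1.58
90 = 90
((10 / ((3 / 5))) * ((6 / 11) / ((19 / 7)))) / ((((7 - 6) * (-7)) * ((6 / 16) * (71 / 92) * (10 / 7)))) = -51520 / 44517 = -1.16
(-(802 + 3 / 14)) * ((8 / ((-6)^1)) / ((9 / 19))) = 426778 / 189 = 2258.08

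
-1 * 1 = -1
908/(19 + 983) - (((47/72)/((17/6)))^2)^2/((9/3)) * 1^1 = 785463814297/867677619456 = 0.91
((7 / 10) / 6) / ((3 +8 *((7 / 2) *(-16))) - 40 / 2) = -7 / 27900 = -0.00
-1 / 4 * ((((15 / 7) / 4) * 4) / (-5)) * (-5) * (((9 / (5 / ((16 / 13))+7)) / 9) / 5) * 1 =-4 / 413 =-0.01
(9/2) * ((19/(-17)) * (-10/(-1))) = -855/17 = -50.29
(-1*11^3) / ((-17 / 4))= 5324 / 17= 313.18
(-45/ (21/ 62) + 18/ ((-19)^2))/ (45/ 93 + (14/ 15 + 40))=-156055860/ 48667493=-3.21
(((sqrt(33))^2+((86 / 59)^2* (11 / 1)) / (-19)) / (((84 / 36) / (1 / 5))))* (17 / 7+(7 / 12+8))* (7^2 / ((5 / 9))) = 699709923 / 264556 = 2644.85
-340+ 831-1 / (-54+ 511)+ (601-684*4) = -751309 / 457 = -1644.00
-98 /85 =-1.15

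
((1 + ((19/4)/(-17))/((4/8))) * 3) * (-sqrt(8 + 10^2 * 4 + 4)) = -45 * sqrt(103)/17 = -26.86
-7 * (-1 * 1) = 7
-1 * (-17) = 17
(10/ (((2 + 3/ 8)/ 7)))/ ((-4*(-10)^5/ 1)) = 7/ 95000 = 0.00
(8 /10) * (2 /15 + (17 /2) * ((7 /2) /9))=619 /225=2.75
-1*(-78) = 78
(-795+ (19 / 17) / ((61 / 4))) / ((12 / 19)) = -15662441 / 12444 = -1258.63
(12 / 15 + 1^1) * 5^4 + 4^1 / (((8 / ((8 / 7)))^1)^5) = 18907879 / 16807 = 1125.00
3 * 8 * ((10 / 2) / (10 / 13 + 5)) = 104 / 5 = 20.80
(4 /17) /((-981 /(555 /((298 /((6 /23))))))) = -740 /6350231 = -0.00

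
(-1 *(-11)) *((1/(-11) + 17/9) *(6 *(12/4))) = 356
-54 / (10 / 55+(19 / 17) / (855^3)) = -297.00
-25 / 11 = -2.27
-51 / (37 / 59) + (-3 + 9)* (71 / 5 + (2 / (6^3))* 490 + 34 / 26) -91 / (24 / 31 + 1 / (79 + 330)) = -16673293337 / 213138315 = -78.23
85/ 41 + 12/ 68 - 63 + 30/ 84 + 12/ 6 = -569801/ 9758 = -58.39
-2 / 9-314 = -2828 / 9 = -314.22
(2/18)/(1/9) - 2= -1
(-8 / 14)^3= -0.19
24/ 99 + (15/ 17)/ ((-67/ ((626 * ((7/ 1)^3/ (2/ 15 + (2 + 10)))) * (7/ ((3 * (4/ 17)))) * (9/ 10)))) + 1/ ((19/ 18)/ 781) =-5853790667/ 4368936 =-1339.87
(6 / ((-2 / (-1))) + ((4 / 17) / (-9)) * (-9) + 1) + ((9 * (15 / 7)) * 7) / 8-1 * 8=1783 / 136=13.11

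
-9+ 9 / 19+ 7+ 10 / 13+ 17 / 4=3.49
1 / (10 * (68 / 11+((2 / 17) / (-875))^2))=486784375 / 30092125088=0.02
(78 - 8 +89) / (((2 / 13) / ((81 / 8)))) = 167427 / 16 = 10464.19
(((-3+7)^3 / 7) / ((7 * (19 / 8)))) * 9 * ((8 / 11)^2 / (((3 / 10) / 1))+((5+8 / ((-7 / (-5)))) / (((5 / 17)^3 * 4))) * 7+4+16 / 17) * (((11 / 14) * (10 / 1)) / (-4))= -1258721952 / 174097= -7230.00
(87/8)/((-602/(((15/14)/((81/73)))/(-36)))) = 10585/21845376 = 0.00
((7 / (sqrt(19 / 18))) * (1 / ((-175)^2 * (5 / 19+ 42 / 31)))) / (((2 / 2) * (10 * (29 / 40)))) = 372 * sqrt(38) / 120911875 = 0.00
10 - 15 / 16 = 145 / 16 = 9.06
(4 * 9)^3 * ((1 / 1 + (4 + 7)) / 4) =139968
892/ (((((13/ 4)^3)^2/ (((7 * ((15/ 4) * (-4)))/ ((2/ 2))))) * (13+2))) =-25575424/ 4826809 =-5.30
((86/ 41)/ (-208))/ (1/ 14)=-301/ 2132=-0.14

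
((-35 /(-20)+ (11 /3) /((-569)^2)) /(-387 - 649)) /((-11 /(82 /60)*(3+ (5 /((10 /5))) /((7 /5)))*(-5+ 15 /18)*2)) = -11150401 /2118873290160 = -0.00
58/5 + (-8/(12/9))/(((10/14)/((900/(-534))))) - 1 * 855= -369013/445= -829.24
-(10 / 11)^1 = -10 / 11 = -0.91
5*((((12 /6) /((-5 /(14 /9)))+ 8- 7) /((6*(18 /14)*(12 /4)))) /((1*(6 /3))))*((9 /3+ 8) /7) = 187 /2916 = 0.06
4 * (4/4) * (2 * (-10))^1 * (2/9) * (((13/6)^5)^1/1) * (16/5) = -5940688/2187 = -2716.36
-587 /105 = -5.59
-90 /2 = -45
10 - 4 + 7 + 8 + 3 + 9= 33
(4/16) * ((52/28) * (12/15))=13/35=0.37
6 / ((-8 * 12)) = -1 / 16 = -0.06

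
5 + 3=8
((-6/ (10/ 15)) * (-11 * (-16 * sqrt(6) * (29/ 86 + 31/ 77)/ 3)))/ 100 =-29394 * sqrt(6)/ 7525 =-9.57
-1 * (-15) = 15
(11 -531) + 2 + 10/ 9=-4652/ 9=-516.89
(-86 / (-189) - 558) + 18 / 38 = -2000443 / 3591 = -557.07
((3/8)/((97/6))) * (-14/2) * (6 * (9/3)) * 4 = -1134/97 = -11.69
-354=-354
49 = 49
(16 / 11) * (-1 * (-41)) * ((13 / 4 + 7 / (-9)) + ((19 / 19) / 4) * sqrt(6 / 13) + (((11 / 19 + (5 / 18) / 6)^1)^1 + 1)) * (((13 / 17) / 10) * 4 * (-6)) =-71703424 / 159885- 1968 * sqrt(78) / 935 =-467.06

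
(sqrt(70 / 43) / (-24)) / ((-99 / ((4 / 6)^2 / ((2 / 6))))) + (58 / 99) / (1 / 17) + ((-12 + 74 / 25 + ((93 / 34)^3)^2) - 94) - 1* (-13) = sqrt(3010) / 76626 + 1295122013589491 / 3823390929600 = 338.74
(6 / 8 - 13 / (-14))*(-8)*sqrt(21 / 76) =-47*sqrt(399) / 133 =-7.06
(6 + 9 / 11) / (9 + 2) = 75 / 121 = 0.62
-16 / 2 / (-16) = 0.50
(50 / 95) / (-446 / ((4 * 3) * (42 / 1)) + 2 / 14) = -0.71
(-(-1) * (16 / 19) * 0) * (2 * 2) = 0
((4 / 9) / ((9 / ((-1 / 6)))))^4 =16 / 3486784401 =0.00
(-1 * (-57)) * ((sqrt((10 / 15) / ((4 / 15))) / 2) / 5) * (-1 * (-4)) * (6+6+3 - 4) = 627 * sqrt(10) / 5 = 396.55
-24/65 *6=-144/65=-2.22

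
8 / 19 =0.42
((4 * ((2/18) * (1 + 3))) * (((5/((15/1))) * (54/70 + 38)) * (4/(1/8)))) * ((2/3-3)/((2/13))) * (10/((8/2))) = -2258048/81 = -27877.14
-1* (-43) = 43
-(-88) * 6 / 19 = 528 / 19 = 27.79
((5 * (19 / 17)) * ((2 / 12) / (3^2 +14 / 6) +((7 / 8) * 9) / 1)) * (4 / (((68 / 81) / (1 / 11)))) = 8256735 / 432344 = 19.10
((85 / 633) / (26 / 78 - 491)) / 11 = -85 / 3416512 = -0.00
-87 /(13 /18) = -1566 /13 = -120.46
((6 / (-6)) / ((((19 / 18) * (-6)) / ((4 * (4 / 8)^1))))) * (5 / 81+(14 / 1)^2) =31762 / 513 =61.91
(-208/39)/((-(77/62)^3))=3813248/1369599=2.78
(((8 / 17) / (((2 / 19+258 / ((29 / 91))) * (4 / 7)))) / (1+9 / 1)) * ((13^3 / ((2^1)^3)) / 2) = 8473829 / 606750400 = 0.01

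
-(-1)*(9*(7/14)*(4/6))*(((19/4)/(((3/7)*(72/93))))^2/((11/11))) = 16999129/27648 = 614.84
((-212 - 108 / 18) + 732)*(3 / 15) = 514 / 5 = 102.80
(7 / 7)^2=1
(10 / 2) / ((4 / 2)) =5 / 2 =2.50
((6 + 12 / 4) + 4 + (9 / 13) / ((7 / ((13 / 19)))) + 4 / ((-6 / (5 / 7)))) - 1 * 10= 1034 / 399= 2.59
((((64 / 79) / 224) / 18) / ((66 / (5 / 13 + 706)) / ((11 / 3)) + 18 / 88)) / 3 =0.00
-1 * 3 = -3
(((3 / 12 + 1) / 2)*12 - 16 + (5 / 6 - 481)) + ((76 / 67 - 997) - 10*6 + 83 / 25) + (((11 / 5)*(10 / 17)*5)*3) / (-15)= -131768614 / 85425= -1542.51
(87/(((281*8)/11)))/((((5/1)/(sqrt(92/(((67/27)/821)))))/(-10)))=-2871*sqrt(3795483)/37654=-148.54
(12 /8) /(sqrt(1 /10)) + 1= 1 + 3 * sqrt(10) /2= 5.74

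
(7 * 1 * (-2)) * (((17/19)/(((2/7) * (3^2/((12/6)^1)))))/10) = -833/855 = -0.97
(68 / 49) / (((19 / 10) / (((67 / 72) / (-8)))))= -5695 / 67032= -0.08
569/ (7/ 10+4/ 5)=1138/ 3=379.33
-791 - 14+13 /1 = -792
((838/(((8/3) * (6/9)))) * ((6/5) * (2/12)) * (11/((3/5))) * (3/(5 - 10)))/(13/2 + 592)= -4609/2660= -1.73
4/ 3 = 1.33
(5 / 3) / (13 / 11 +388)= 55 / 12843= 0.00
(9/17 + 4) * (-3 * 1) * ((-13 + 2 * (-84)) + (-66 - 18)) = 61215/17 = 3600.88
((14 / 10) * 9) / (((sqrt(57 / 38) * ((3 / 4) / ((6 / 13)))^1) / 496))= 83328 * sqrt(6) / 65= 3140.17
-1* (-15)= 15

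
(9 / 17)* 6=54 / 17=3.18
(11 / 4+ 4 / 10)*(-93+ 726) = 39879 / 20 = 1993.95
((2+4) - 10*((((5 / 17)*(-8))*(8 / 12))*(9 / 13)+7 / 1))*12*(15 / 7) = -2113920 / 1547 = -1366.46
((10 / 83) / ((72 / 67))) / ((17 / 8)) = 670 / 12699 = 0.05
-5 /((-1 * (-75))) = -0.07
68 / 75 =0.91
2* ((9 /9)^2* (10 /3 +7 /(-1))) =-7.33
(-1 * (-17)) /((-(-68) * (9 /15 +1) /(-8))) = -5 /4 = -1.25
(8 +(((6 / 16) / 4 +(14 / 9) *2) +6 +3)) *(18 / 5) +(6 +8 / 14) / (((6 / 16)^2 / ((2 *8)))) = 4134917 / 5040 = 820.42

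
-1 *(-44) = 44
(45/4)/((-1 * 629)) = -45/2516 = -0.02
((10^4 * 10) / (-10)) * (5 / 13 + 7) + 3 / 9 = -2879987 / 39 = -73845.82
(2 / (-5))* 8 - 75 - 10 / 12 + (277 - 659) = -13831 / 30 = -461.03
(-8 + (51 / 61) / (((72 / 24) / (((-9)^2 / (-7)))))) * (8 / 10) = -19172 / 2135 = -8.98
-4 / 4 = -1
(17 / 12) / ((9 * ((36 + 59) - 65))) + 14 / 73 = 46601 / 236520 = 0.20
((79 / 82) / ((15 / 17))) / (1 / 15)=1343 / 82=16.38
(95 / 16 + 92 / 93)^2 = 106234249 / 2214144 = 47.98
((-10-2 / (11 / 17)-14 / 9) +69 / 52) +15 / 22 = -65059 / 5148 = -12.64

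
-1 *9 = -9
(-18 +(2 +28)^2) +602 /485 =428372 /485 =883.24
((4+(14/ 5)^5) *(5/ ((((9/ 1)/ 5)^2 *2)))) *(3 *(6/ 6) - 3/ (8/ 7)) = 137581/ 2700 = 50.96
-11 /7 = -1.57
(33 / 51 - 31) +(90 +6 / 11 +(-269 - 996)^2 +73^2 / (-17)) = 299194712 / 187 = 1599971.72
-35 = -35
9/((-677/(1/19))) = -9/12863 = -0.00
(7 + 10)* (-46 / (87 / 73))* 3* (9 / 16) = -256887 / 232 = -1107.27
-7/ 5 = -1.40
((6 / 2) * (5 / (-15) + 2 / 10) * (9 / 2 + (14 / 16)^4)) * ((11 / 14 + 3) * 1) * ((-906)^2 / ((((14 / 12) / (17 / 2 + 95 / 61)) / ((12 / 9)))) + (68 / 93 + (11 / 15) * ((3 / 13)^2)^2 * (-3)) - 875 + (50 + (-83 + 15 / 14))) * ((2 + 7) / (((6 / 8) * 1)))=-118141716120179306158957 / 135497405388800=-871911279.64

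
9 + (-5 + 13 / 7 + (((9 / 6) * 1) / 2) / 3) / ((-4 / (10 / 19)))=9981 / 1064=9.38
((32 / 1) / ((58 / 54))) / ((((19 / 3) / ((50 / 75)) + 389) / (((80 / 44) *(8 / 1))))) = 276480 / 254243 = 1.09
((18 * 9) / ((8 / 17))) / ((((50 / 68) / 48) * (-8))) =-70227 / 25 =-2809.08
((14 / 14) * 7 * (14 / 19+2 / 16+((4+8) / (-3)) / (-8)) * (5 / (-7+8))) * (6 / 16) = 21735 / 1216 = 17.87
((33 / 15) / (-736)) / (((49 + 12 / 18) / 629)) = -20757 / 548320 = -0.04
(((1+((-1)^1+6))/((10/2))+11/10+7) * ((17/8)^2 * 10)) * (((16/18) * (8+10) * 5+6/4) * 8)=4380951/16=273809.44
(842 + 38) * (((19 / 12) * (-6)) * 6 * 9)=-451440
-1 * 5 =-5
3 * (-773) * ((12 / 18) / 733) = -1546 / 733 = -2.11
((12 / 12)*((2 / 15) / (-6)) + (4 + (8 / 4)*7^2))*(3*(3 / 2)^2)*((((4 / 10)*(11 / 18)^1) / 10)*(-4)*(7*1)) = -353353 / 750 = -471.14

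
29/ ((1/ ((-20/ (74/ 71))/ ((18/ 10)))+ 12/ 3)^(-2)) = 5576516981/ 12602500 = 442.49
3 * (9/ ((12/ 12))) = 27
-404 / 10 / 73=-0.55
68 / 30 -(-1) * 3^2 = 169 / 15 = 11.27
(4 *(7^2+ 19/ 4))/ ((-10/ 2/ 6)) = -258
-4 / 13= -0.31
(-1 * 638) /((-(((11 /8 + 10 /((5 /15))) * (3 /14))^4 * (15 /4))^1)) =401562140672 /4822488091215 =0.08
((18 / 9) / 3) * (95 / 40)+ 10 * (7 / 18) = 197 / 36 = 5.47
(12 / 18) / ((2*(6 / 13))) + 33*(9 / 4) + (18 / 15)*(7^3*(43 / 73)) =4170919 / 13140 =317.42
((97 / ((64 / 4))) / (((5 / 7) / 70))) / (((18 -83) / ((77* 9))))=-3293829 / 520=-6334.29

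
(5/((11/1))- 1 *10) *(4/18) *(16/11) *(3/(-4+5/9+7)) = -315/121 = -2.60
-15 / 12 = -5 / 4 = -1.25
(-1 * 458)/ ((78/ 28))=-6412/ 39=-164.41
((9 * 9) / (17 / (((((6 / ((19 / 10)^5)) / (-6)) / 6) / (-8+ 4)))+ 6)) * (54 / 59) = 6075000 / 828334099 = 0.01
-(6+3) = -9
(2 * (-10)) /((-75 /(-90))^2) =-144 /5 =-28.80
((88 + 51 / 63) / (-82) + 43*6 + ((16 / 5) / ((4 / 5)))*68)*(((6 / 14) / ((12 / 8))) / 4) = 910795 / 24108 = 37.78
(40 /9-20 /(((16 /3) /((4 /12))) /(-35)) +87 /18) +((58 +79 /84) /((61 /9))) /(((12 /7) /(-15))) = -202589 /8784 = -23.06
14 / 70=1 / 5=0.20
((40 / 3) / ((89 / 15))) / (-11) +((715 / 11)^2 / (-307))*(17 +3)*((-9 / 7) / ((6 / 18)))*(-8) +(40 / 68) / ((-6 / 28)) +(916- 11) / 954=-289862973121985 / 34120579878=-8495.25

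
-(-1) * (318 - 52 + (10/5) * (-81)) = 104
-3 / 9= -1 / 3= -0.33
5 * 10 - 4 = 46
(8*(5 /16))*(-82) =-205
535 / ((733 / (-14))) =-7490 / 733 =-10.22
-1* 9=-9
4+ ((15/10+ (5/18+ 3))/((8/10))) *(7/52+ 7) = 87253/1872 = 46.61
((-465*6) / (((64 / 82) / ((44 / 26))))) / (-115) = 125829 / 2392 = 52.60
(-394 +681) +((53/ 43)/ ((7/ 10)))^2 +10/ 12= 158153327/ 543606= 290.93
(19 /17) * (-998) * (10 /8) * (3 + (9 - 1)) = -15336.91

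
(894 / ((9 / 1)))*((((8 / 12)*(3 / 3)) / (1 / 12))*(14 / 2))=16688 / 3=5562.67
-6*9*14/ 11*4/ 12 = -22.91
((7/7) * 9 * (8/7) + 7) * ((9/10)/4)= 1089/280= 3.89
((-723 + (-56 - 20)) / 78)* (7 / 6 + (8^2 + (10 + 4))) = -379525 / 468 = -810.95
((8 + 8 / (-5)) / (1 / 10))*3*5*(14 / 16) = 840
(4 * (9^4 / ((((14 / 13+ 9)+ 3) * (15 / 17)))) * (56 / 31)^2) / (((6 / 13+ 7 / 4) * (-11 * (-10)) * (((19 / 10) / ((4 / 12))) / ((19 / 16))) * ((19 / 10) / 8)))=3090866688 / 115488175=26.76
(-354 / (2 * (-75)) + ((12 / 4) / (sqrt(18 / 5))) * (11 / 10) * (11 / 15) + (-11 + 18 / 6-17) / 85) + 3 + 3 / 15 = 6.54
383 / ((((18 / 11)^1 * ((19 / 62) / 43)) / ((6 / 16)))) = 5615929 / 456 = 12315.63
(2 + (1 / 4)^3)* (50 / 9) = 1075 / 96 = 11.20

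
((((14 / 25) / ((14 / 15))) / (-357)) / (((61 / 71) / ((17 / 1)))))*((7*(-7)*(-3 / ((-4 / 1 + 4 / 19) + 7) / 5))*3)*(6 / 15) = -169974 / 465125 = -0.37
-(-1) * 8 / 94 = 4 / 47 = 0.09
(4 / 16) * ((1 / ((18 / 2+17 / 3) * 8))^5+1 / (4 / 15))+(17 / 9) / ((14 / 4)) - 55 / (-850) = 178478427640421137 / 115753140816445440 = 1.54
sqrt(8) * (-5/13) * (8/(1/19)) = -1520 * sqrt(2)/13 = -165.35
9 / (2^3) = 9 / 8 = 1.12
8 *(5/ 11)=40/ 11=3.64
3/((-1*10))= -3/10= -0.30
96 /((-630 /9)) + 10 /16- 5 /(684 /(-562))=3.36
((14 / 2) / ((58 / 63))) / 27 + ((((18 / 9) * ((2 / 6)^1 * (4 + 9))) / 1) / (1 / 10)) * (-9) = -135671 / 174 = -779.72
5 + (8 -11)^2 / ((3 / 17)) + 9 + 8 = 73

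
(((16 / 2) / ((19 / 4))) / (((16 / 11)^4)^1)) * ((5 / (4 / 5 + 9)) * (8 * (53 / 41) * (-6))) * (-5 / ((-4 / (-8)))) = 290989875 / 2442944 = 119.11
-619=-619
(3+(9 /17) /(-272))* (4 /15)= 4621 /5780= 0.80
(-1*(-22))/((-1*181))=-22/181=-0.12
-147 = -147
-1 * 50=-50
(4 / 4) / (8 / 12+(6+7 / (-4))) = 12 / 59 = 0.20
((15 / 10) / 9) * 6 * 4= 4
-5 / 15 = -1 / 3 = -0.33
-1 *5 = -5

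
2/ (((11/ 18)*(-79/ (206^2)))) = -1527696/ 869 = -1757.99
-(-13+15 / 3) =8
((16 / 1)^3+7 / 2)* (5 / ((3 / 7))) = 95655 / 2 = 47827.50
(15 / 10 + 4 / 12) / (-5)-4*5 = -611 / 30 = -20.37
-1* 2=-2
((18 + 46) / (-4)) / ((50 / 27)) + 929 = 23009 / 25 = 920.36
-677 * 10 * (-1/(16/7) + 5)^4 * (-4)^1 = 96128045785/8192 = 11734380.59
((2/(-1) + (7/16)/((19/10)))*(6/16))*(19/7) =-1.80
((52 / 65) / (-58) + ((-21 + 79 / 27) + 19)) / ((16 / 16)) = 3571 / 3915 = 0.91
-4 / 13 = -0.31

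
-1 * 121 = -121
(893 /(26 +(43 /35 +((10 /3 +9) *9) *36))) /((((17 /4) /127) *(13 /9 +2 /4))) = 8165592 /2393821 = 3.41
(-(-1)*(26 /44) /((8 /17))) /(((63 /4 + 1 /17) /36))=33813 /11825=2.86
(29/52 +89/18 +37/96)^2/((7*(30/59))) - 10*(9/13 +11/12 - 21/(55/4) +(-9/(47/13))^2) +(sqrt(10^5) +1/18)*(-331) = -33100*sqrt(10) - 729962975101193/10218363217920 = -104742.83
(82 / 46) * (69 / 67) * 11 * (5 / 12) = 2255 / 268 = 8.41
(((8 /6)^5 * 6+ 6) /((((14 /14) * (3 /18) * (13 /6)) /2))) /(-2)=-10136 /117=-86.63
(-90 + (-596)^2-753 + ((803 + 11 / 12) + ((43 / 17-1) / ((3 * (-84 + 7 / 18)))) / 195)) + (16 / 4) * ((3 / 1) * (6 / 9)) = 355184.92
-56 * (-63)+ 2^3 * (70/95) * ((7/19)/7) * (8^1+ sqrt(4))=1274728/361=3531.10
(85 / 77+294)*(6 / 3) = 45446 / 77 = 590.21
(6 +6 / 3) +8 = 16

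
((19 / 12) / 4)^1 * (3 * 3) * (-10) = -285 / 8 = -35.62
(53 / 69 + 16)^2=281.17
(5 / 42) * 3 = 5 / 14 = 0.36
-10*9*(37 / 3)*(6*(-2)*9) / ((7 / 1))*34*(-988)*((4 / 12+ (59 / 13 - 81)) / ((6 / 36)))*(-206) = -378919239701760 / 7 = -54131319957394.29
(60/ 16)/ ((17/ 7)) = 105/ 68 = 1.54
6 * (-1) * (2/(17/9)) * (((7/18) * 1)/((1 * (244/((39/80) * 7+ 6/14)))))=-6453/165920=-0.04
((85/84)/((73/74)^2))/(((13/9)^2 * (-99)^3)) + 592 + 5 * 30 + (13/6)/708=79345075786085699/106933623444648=742.00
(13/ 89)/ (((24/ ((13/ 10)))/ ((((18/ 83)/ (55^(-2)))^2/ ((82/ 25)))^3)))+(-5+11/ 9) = 645156848206317621045640169468227/ 36097958071689688098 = 17872391754820.35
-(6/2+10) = -13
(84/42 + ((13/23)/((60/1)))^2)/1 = 3808969/1904400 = 2.00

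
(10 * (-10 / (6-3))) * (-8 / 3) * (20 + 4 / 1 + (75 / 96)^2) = 630025 / 288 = 2187.59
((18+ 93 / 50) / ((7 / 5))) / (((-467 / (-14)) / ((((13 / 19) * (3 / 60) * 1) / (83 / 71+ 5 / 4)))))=305513 / 50797925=0.01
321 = 321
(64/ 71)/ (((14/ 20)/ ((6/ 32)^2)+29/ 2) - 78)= -5760/ 278533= -0.02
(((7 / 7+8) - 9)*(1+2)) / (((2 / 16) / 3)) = 0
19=19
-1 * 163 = -163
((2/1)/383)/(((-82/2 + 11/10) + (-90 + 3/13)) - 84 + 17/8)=-1040/42131149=-0.00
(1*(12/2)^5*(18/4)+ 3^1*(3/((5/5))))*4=140004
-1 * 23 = -23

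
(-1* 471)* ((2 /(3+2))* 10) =-1884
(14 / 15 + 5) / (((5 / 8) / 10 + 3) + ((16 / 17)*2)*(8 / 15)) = 24208 / 16591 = 1.46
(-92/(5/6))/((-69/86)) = 688/5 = 137.60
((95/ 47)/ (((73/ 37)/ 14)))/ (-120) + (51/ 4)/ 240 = -0.07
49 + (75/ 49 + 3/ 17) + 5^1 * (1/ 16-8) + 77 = 1173125/ 13328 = 88.02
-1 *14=-14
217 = 217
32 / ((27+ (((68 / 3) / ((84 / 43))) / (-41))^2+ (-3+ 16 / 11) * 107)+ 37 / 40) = -93940197120 / 403234024657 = -0.23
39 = 39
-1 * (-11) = 11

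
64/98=32/49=0.65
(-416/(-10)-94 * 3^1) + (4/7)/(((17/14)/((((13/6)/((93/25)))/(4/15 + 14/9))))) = -25955364/108035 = -240.25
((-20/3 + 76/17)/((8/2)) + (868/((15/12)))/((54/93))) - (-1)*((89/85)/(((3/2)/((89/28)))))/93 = 132293363/110670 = 1195.39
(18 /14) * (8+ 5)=117 /7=16.71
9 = 9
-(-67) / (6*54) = 67 / 324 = 0.21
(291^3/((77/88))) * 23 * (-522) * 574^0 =-2366831240208/7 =-338118748601.14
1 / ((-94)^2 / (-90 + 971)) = 881 / 8836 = 0.10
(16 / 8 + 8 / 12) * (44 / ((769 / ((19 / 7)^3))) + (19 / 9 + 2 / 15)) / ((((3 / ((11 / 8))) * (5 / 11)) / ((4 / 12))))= 4866775727 / 1602384525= 3.04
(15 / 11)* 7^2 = 735 / 11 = 66.82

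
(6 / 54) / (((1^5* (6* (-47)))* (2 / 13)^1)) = -13 / 5076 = -0.00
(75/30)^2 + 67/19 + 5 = 1123/76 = 14.78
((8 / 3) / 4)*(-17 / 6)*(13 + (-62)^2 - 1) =-65552 / 9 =-7283.56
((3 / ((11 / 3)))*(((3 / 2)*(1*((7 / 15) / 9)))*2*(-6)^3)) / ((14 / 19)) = -2052 / 55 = -37.31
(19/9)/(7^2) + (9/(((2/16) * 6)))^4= 9144595/441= 20736.04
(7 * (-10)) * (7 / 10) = -49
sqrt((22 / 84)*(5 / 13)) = sqrt(30030) / 546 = 0.32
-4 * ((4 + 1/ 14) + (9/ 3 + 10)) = -478/ 7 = -68.29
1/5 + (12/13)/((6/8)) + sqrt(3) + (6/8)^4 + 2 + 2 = sqrt(3) + 95633/16640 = 7.48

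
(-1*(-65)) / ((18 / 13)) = 845 / 18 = 46.94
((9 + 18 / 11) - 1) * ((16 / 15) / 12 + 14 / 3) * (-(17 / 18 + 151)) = -6963.05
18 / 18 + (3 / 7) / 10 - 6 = -347 / 70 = -4.96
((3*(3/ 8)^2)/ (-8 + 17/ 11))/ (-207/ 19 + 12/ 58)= 54549/ 8919872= 0.01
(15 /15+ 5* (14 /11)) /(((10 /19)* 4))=1539 /440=3.50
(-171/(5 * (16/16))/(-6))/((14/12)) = 4.89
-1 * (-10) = 10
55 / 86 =0.64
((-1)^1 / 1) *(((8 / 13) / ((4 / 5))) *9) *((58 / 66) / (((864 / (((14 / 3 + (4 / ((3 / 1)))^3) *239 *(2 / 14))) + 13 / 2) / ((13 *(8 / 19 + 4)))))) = -6022800 / 173899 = -34.63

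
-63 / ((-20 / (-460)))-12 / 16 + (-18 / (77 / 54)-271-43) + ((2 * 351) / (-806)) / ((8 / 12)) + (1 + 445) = -12714879 / 9548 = -1331.68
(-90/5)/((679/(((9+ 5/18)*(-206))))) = 34402/679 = 50.67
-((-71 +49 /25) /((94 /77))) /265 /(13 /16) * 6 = 6379296 /4047875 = 1.58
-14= -14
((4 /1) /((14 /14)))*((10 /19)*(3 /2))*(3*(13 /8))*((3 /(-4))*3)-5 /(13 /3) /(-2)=-67305 /1976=-34.06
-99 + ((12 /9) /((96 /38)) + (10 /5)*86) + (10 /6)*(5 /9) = 74.45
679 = 679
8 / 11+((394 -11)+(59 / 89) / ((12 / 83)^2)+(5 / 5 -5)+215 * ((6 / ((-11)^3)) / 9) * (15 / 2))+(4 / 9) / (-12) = 21012004715 / 51174288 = 410.60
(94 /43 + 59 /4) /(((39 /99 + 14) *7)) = 96129 /571900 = 0.17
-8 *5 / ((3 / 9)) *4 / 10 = -48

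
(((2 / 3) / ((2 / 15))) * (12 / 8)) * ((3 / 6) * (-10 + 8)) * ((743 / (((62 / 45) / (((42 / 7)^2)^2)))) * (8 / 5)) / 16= -16249410 / 31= -524174.52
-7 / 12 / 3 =-7 / 36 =-0.19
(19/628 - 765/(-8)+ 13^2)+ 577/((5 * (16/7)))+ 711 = 12888353/12560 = 1026.14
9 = 9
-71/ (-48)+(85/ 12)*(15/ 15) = 8.56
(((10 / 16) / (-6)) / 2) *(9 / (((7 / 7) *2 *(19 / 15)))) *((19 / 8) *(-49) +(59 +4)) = 96075 / 9728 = 9.88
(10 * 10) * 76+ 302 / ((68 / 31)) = 263081 / 34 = 7737.68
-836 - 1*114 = -950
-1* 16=-16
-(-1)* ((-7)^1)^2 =49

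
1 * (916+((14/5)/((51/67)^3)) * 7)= 637016354/663255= 960.44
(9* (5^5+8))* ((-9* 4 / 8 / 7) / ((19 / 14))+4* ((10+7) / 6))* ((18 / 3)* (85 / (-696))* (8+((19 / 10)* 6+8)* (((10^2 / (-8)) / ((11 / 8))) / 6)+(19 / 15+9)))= 15132568581 / 6061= 2496711.53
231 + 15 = 246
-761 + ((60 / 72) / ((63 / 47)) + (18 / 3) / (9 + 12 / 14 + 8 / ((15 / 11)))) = -474297233 / 624078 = -760.00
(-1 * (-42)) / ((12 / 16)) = 56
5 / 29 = 0.17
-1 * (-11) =11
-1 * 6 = -6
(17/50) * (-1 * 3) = -51/50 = -1.02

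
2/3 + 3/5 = 1.27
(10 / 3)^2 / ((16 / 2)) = 25 / 18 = 1.39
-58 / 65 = -0.89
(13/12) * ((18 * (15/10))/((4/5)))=585/16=36.56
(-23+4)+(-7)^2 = 30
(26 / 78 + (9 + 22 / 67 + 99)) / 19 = 21841 / 3819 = 5.72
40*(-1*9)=-360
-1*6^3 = -216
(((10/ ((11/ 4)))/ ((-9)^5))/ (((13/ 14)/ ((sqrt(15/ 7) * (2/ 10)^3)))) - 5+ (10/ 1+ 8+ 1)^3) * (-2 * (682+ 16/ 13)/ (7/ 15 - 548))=17105.31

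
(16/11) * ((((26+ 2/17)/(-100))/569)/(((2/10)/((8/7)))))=-14208/3724105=-0.00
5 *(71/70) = 71/14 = 5.07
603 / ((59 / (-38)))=-22914 / 59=-388.37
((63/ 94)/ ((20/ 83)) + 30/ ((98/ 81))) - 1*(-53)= 80.58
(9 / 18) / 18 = 1 / 36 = 0.03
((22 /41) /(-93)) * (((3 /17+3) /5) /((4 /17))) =-99 /6355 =-0.02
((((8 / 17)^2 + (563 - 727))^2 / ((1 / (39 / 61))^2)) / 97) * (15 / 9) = 5679206697840 / 30145819177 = 188.39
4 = 4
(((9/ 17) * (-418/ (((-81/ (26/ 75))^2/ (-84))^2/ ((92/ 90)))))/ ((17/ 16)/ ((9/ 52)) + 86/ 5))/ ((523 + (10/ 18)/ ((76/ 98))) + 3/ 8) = -4188390320930816/ 95664831966237055078125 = -0.00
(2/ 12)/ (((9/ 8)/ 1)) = 4/ 27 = 0.15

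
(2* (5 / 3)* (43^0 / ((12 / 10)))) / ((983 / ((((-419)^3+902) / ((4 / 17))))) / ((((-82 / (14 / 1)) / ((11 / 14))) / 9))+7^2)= 85451220715 / 1507359650193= 0.06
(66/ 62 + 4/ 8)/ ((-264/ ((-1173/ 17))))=2231/ 5456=0.41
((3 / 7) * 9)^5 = 14348907 / 16807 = 853.75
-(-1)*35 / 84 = 5 / 12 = 0.42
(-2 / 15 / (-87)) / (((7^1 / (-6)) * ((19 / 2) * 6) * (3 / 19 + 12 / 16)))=-16 / 630315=-0.00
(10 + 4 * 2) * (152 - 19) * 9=21546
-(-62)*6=372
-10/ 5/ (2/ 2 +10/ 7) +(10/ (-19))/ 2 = -351/ 323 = -1.09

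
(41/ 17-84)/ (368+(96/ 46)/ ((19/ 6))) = -606119/ 2738768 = -0.22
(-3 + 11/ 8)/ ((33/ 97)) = -1261/ 264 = -4.78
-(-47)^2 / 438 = -2209 / 438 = -5.04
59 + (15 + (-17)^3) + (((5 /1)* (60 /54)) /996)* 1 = -4838.99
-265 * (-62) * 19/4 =156085/2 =78042.50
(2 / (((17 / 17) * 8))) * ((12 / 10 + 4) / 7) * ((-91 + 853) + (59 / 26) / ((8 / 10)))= 79543 / 560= 142.04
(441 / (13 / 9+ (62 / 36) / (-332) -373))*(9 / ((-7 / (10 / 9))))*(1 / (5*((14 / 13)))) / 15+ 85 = 314641013 / 3700745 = 85.02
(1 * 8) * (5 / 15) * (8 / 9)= 64 / 27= 2.37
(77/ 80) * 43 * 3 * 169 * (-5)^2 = 524586.56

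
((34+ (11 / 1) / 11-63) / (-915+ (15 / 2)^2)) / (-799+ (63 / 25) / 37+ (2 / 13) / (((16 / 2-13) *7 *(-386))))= -363905360 / 8916756821277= -0.00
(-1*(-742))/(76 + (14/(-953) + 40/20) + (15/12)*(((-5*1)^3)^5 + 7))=-1414252/72708129717495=-0.00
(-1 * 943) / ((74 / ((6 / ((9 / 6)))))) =-1886 / 37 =-50.97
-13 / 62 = -0.21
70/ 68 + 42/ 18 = 343/ 102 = 3.36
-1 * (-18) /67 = 18 /67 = 0.27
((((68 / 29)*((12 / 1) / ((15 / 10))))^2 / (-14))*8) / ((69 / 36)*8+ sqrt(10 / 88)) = -7187693568 / 547838333+ 21307392*sqrt(55) / 547838333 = -12.83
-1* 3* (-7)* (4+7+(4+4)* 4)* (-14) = -12642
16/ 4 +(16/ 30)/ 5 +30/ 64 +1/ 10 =4.68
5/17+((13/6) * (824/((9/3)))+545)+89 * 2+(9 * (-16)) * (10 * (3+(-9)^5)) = 13009216436/153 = 85027558.41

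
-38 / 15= -2.53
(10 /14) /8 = 0.09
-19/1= -19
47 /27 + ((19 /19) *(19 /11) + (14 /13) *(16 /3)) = 35566 /3861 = 9.21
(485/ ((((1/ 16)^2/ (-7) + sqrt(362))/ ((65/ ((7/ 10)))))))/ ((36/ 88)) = 1775488000/ 10462298103 + 3181674496000 * sqrt(362)/ 10462298103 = 5786.23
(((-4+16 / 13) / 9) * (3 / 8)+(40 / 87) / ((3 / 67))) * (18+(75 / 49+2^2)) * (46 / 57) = 1827079543 / 9476649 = 192.80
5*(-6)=-30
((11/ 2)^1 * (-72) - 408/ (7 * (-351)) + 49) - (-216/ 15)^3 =2639.15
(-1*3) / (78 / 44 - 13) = 66 / 247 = 0.27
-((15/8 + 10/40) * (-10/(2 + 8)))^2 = -289/64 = -4.52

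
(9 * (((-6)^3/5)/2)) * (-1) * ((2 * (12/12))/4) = 486/5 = 97.20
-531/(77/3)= -1593/77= -20.69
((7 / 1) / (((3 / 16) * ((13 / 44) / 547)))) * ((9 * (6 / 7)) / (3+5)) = 866448 / 13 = 66649.85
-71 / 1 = -71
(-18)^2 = 324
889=889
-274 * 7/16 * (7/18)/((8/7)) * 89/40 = -4182199/46080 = -90.76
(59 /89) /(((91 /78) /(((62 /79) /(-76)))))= -5487 /935123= -0.01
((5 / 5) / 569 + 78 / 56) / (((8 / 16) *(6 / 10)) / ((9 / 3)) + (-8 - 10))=-111095 / 1425914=-0.08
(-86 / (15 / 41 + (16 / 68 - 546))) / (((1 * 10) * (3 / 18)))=179826 / 1900715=0.09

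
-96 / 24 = -4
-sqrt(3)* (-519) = 519* sqrt(3) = 898.93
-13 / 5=-2.60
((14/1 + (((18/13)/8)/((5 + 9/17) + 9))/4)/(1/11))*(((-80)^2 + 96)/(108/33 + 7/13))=35342079542/134615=262541.91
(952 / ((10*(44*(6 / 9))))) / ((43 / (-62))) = -11067 / 2365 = -4.68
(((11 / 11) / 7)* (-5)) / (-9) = 5 / 63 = 0.08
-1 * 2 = -2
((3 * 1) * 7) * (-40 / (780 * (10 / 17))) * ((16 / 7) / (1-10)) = 272 / 585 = 0.46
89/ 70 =1.27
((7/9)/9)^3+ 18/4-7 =-2656519/1062882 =-2.50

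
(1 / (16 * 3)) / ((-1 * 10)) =-1 / 480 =-0.00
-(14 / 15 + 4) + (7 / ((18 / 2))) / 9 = -1963 / 405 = -4.85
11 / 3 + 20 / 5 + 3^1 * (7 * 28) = 1787 / 3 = 595.67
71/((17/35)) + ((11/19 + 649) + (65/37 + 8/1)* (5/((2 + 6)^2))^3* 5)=2493081453387/3132882944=795.78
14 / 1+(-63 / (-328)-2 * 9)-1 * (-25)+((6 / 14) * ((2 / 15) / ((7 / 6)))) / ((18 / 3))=1703651 / 80360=21.20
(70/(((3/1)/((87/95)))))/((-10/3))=-609/95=-6.41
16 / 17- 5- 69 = -1242 / 17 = -73.06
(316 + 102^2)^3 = 1231925248000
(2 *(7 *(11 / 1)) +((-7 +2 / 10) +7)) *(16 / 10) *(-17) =-104856 / 25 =-4194.24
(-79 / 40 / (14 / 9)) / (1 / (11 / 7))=-7821 / 3920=-2.00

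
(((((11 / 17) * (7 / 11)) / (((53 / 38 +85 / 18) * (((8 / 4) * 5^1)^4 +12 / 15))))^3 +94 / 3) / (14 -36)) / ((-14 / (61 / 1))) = 1843168173892421218065741989 / 297015589933135191649327104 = 6.21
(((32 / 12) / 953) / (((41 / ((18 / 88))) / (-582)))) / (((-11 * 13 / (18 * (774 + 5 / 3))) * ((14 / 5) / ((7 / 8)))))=0.25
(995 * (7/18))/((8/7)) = 48755/144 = 338.58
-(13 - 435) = 422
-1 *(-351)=351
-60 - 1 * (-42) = -18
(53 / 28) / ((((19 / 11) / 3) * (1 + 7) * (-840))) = -583 / 1191680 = -0.00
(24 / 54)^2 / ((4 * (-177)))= -4 / 14337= -0.00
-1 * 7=-7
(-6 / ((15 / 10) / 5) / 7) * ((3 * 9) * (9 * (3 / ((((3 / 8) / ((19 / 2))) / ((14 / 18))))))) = -41040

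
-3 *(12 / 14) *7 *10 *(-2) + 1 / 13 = 4681 / 13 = 360.08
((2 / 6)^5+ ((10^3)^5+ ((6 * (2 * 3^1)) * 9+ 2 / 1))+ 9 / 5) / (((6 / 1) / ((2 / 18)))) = 607500000000199141 / 32805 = 18518518518524.59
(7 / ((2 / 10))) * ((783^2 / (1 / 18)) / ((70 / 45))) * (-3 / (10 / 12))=-893883762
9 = 9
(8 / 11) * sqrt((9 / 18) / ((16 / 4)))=2 * sqrt(2) / 11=0.26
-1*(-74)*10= 740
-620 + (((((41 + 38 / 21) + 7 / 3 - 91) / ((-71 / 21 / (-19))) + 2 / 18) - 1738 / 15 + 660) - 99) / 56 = -110331209 / 178920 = -616.65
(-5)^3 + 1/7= -874/7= -124.86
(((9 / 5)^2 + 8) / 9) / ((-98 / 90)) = -281 / 245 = -1.15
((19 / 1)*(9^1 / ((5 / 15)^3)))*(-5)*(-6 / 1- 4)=230850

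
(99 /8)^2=9801 /64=153.14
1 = 1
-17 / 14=-1.21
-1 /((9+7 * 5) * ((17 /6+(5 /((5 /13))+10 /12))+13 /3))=-1 /924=-0.00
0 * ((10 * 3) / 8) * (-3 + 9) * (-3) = 0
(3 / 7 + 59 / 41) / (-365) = -536 / 104755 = -0.01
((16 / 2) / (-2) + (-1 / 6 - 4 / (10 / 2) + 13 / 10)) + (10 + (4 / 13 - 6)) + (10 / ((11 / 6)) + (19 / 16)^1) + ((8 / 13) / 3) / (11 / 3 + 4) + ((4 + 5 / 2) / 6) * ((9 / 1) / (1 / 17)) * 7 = 184325005 / 157872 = 1167.56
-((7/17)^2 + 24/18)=-1303/867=-1.50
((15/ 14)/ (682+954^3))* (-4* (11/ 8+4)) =-645/ 24311037688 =-0.00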